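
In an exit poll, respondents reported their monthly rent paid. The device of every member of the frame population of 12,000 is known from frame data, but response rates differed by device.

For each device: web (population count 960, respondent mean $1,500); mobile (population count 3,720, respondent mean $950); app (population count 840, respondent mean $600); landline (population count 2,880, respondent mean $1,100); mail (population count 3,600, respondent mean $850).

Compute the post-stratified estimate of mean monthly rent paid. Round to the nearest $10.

$980

Each cell contributes population-share × respondent value:
  web: (960/12,000) × 1500 = 120
  mobile: (3,720/12,000) × 950 = 294.5
  app: (840/12,000) × 600 = 42
  landline: (2,880/12,000) × 1100 = 264
  mail: (3,600/12,000) × 850 = 255
Post-stratified estimate = 975.5 → $980.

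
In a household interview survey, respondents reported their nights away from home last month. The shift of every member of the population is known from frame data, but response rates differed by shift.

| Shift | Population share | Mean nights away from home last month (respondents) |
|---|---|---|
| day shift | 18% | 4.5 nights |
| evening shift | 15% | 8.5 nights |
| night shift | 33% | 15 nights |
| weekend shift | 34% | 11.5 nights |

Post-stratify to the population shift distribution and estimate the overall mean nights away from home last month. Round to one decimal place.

10.9

Post-stratification weights by population share, not respondent share:
  day shift: 0.18 × 4.5 = 0.81
  evening shift: 0.15 × 8.5 = 1.275
  night shift: 0.33 × 15 = 4.95
  weekend shift: 0.34 × 11.5 = 3.91
Post-stratified estimate = 10.945 → 10.9.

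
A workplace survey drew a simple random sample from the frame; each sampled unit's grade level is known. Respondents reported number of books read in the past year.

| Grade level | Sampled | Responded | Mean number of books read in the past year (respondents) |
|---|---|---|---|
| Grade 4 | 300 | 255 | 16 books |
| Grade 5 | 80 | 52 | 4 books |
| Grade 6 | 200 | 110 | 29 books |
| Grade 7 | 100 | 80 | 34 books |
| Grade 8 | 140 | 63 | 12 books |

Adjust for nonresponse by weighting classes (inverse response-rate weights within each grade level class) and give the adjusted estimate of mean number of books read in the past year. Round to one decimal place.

19.5

Class response rates: Grade 4 255/300 = 85%, Grade 5 52/80 = 65%, Grade 6 110/200 = 55%, Grade 7 80/100 = 80%, Grade 8 63/140 = 45%.
Weighting each respondent by the inverse class response rate inflates each class back to its sampled size, so the class weight is n_sampled:
  Grade 4: 300 × 16 = 4800
  Grade 5: 80 × 4 = 320
  Grade 6: 200 × 29 = 5800
  Grade 7: 100 × 34 = 3400
  Grade 8: 140 × 12 = 1680
Adjusted estimate = 16,000 / 820 = 19.5122 → 19.5.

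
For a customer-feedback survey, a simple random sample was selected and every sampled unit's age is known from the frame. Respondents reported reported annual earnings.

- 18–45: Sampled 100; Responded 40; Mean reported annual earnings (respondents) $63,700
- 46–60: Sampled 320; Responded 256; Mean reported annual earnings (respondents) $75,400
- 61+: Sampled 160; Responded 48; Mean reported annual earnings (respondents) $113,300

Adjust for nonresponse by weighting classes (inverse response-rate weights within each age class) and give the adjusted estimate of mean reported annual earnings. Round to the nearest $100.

Response rates by class: 18–45 40/100 = 40%, 46–60 256/320 = 80%, 61+ 48/160 = 30%.
Inverse-response-rate weighting restores each class to its sampled count, so class totals weight by n_sampled:
  18–45: 100 × 63,700 = 6,370,000
  46–60: 320 × 75,400 = 24,128,000
  61+: 160 × 113,300 = 18,128,000
Adjusted estimate = 48,626,000 / 580 = 83837.9 → $83,800.

$83,800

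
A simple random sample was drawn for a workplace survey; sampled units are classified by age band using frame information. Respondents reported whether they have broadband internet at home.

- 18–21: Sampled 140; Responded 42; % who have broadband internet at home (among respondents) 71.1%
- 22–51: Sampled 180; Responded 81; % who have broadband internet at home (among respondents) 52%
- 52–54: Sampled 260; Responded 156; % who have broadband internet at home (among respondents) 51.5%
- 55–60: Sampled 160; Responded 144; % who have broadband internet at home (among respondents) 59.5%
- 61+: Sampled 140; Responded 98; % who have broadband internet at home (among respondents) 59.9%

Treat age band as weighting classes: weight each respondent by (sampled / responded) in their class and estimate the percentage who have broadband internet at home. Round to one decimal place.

57.5%

Response rates by class: 18–21 42/140 = 30%, 22–51 81/180 = 45%, 52–54 156/260 = 60%, 55–60 144/160 = 90%, 61+ 98/140 = 70%.
Inverse-response-rate weighting restores each class to its sampled count, so class totals weight by n_sampled:
  18–21: 140 × 71.1 = 9954
  22–51: 180 × 52 = 9360
  52–54: 260 × 51.5 = 13,390
  55–60: 160 × 59.5 = 9520
  61+: 140 × 59.9 = 8386
Adjusted estimate = 50,610 / 880 = 57.5114 → 57.5%.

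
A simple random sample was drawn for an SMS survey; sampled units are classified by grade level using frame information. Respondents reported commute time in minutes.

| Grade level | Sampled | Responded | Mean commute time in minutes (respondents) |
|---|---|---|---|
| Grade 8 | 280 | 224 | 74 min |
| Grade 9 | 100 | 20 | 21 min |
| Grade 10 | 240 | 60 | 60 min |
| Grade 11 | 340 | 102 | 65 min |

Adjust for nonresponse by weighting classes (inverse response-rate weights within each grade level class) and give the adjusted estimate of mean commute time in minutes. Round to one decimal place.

61.8

Response rates by class: Grade 8 224/280 = 80%, Grade 9 20/100 = 20%, Grade 10 60/240 = 25%, Grade 11 102/340 = 30%.
Weighting each respondent by the inverse class response rate inflates each class back to its sampled size, so the class weight is n_sampled:
  Grade 8: 280 × 74 = 20,720
  Grade 9: 100 × 21 = 2100
  Grade 10: 240 × 60 = 14,400
  Grade 11: 340 × 65 = 22,100
Adjusted estimate = 59,320 / 960 = 61.7917 → 61.8.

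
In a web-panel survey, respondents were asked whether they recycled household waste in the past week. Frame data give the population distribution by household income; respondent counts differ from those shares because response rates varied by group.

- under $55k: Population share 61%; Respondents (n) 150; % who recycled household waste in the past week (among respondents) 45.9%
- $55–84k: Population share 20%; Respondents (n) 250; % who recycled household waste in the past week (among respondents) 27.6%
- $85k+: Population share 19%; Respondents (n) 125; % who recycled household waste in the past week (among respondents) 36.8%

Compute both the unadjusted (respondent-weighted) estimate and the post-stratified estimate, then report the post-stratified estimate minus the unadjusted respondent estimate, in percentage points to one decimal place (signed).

Unadjusted (pooled respondent) estimate weights by respondent counts:
  (150/525)×45.9 + (250/525)×27.6 + (125/525)×36.8 = 35.019%
Post-stratifying to population shares instead:
  0.61×45.9 + 0.2×27.6 + 0.19×36.8 = 40.511%
Difference = 40.511 − 35.019 = 5.492 pp.

+5.5 percentage points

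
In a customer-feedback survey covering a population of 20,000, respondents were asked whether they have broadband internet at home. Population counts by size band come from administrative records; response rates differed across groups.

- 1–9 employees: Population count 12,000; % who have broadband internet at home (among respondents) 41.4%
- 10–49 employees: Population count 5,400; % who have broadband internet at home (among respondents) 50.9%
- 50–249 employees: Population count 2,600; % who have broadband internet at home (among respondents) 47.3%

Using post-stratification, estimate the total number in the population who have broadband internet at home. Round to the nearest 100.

Estimated count per cell = population count × respondent percentage:
  1–9 employees: 12,000 × 41.4% = 4968
  10–49 employees: 5,400 × 50.9% = 2748.6
  50–249 employees: 2,600 × 47.3% = 1229.8
Estimated total = 8946.4 → 8,900.

8,900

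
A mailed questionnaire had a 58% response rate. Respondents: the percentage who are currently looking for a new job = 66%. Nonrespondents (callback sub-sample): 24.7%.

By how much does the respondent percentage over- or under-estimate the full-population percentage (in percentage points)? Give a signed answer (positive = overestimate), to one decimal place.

+17.3 percentage points

Nonresponse fraction = 1 − 0.58 = 0.42.
Bias = (nonresponse fraction) × (respondent percentage − nonrespondent percentage)
     = 0.42 × (66 − 24.7) = 0.42 × 41.3 = 17.346.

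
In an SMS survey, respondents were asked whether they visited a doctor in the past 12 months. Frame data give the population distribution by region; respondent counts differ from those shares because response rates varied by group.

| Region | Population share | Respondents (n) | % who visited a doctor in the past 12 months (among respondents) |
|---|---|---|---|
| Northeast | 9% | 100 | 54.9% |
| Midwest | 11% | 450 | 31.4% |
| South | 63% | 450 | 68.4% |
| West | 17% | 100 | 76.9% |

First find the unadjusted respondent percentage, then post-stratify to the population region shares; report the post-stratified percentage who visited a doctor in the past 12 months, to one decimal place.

Without adjustment, the pooled respondent share is:
  (100/1100)×54.9 + (450/1100)×31.4 + (450/1100)×68.4 + (100/1100)×76.9 = 52.8091%
Post-stratifying to population shares instead:
  0.09×54.9 + 0.11×31.4 + 0.63×68.4 + 0.17×76.9 = 64.56%

64.6%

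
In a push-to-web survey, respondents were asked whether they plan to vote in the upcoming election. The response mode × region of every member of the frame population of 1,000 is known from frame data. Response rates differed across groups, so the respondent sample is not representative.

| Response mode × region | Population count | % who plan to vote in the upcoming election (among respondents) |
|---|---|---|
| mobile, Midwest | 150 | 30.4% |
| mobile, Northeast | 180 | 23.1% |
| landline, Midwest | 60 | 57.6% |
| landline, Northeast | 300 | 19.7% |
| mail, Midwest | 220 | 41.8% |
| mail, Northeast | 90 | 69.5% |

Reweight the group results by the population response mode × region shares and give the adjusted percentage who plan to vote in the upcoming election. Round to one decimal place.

Each cell contributes population-share × respondent value:
  mobile, Midwest: (150/1,000) × 30.4 = 4.56
  mobile, Northeast: (180/1,000) × 23.1 = 4.158
  landline, Midwest: (60/1,000) × 57.6 = 3.456
  landline, Northeast: (300/1,000) × 19.7 = 5.91
  mail, Midwest: (220/1,000) × 41.8 = 9.196
  mail, Northeast: (90/1,000) × 69.5 = 6.255
Post-stratified estimate = 33.535 → 33.5%.

33.5%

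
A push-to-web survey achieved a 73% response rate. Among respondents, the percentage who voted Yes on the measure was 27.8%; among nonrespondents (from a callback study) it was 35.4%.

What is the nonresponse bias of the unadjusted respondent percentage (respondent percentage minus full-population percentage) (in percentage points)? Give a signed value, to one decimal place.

-2.1 percentage points

Nonresponse fraction = 1 − 0.73 = 0.27.
Bias = (nonresponse fraction) × (respondent percentage − nonrespondent percentage)
     = 0.27 × (27.8 − 35.4) = 0.27 × -7.6 = -2.052.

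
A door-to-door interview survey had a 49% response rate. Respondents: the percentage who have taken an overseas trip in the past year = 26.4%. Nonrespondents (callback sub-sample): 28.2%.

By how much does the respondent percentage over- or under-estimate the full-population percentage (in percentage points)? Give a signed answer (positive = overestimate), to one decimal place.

-0.9 percentage points

Nonresponse fraction = 1 − 0.49 = 0.51.
Bias = (nonresponse fraction) × (respondent percentage − nonrespondent percentage)
     = 0.51 × (26.4 − 28.2) = 0.51 × -1.8 = -0.918.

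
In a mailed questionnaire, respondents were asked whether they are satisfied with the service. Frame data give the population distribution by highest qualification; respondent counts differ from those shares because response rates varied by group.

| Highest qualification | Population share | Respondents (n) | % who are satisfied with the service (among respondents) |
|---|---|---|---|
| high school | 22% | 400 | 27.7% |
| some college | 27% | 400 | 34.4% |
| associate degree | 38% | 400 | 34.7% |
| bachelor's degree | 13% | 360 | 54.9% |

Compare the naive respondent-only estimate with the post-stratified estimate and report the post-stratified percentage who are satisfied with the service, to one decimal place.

35.7%

Without adjustment, the pooled respondent share is:
  (400/1560)×27.7 + (400/1560)×34.4 + (400/1560)×34.7 + (360/1560)×54.9 = 37.4897%
Post-stratifying to population shares instead:
  0.22×27.7 + 0.27×34.4 + 0.38×34.7 + 0.13×54.9 = 35.705%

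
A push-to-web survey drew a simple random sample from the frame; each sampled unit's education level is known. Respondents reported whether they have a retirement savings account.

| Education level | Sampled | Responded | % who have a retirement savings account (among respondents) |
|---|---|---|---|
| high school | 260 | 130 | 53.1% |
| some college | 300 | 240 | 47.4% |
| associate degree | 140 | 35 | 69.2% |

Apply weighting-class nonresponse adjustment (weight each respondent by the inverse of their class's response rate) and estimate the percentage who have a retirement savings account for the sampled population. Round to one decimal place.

Response rates by class: high school 130/260 = 50%, some college 240/300 = 80%, associate degree 35/140 = 25%.
Inverse-response-rate weighting restores each class to its sampled count, so class totals weight by n_sampled:
  high school: 260 × 53.1 = 13,806
  some college: 300 × 47.4 = 14,220
  associate degree: 140 × 69.2 = 9688
Adjusted estimate = 37,714 / 700 = 53.8771 → 53.9%.

53.9%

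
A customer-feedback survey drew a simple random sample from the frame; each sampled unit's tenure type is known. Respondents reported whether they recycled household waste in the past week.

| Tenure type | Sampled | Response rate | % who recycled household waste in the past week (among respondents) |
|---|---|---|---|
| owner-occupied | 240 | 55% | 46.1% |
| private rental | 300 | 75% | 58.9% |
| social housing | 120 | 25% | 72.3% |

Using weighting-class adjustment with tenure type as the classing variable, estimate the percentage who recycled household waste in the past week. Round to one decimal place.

56.7%

Each respondent's weight = sampled/responded in their class; summing within a class gives n_sampled, so:
  owner-occupied: 240 × 46.1 = 11,064
  private rental: 300 × 58.9 = 17,670
  social housing: 120 × 72.3 = 8676
Adjusted estimate = 37,410 / 660 = 56.6818 → 56.7%.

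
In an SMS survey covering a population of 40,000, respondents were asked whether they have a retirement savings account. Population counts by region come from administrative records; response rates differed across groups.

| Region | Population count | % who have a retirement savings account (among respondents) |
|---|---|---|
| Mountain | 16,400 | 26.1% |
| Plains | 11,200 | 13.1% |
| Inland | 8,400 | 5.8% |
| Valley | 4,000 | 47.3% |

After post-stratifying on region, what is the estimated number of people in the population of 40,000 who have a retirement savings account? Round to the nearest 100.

8,100

Each cell contributes its population count × the respondent rate:
  Mountain: 16,400 × 26.1% = 4280.4
  Plains: 11,200 × 13.1% = 1467.2
  Inland: 8,400 × 5.8% = 487.2
  Valley: 4,000 × 47.3% = 1892
Estimated total = 8126.8 → 8,100.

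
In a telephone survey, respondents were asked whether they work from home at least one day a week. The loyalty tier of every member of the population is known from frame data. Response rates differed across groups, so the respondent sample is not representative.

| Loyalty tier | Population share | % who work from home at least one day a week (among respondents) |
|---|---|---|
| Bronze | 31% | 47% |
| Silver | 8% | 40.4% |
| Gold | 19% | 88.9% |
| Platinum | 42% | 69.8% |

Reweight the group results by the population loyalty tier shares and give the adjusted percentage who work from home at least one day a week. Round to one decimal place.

64.0%

Each cell contributes population-share × respondent value:
  Bronze: 0.31 × 47 = 14.57
  Silver: 0.08 × 40.4 = 3.232
  Gold: 0.19 × 88.9 = 16.891
  Platinum: 0.42 × 69.8 = 29.316
Post-stratified estimate = 64.009 → 64.0%.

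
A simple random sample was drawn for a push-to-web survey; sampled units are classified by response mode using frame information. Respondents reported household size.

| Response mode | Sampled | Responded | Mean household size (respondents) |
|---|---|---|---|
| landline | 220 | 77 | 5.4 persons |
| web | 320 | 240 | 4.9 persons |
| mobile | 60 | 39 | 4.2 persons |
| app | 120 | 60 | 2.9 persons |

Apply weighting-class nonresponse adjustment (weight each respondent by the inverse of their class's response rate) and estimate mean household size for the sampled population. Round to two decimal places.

4.66

Class response rates: landline 77/220 = 35%, web 240/320 = 75%, mobile 39/60 = 65%, app 60/120 = 50%.
Inverse-response-rate weighting restores each class to its sampled count, so class totals weight by n_sampled:
  landline: 220 × 5.4 = 1188
  web: 320 × 4.9 = 1568
  mobile: 60 × 4.2 = 252
  app: 120 × 2.9 = 348
Adjusted estimate = 3356 / 720 = 4.66111 → 4.66.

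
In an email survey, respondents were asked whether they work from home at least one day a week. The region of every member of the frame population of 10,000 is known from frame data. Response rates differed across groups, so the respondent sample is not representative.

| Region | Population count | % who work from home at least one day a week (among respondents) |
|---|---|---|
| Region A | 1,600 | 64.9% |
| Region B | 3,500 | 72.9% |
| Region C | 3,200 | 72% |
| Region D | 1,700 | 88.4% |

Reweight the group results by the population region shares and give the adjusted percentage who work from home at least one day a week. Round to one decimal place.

74.0%

Each cell contributes population-share × respondent value:
  Region A: (1,600/10,000) × 64.9 = 10.384
  Region B: (3,500/10,000) × 72.9 = 25.515
  Region C: (3,200/10,000) × 72 = 23.04
  Region D: (1,700/10,000) × 88.4 = 15.028
Post-stratified estimate = 73.967 → 74.0%.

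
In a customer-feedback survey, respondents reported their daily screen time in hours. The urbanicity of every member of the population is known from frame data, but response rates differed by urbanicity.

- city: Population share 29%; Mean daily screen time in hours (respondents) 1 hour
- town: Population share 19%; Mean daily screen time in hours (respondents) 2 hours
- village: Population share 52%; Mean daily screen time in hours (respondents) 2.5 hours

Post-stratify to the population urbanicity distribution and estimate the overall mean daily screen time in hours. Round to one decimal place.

2.0

Reweight to the known urbanicity distribution:
  city: 0.29 × 1 = 0.29
  town: 0.19 × 2 = 0.38
  village: 0.52 × 2.5 = 1.3
Post-stratified estimate = 1.97 → 2.0.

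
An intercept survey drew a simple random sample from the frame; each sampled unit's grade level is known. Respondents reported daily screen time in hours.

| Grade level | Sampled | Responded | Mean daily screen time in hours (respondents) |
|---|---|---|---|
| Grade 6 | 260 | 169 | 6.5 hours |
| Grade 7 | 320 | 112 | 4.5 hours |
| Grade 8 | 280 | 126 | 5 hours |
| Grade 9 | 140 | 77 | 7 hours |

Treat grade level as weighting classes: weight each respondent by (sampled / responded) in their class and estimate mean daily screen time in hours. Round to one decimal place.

5.5

Class response rates: Grade 6 169/260 = 65%, Grade 7 112/320 = 35%, Grade 8 126/280 = 45%, Grade 9 77/140 = 55%.
Inverse-response-rate weighting restores each class to its sampled count, so class totals weight by n_sampled:
  Grade 6: 260 × 6.5 = 1690
  Grade 7: 320 × 4.5 = 1440
  Grade 8: 280 × 5 = 1400
  Grade 9: 140 × 7 = 980
Adjusted estimate = 5510 / 1,000 = 5.51 → 5.5.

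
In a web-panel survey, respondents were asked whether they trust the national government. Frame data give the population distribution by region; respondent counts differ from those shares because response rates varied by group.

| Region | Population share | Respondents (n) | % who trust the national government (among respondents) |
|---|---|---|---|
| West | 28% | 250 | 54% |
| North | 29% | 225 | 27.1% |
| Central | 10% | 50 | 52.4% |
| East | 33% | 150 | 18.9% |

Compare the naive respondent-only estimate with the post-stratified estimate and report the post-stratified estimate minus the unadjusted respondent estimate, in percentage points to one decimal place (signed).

Unadjusted (pooled respondent) estimate weights by respondent counts:
  (250/675)×54 + (225/675)×27.1 + (50/675)×52.4 + (150/675)×18.9 = 37.1148%
Post-stratified estimate weights by population shares:
  0.28×54 + 0.29×27.1 + 0.1×52.4 + 0.33×18.9 = 34.456%
Difference = 34.456 − 37.1148 = -2.6588 pp.

-2.7 percentage points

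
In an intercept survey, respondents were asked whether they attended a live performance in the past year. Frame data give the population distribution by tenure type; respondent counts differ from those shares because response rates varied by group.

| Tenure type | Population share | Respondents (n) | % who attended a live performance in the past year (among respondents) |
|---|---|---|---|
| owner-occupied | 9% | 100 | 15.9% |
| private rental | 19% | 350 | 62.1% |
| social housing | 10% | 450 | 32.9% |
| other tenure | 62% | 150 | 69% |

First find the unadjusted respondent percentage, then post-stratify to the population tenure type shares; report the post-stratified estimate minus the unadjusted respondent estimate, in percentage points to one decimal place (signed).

+13.1 percentage points

Without adjustment, the pooled respondent share is:
  (100/1050)×15.9 + (350/1050)×62.1 + (450/1050)×32.9 + (150/1050)×69 = 46.1714%
Post-stratifying to population shares instead:
  0.09×15.9 + 0.19×62.1 + 0.1×32.9 + 0.62×69 = 59.3%
Difference = 59.3 − 46.1714 = 13.1286 pp.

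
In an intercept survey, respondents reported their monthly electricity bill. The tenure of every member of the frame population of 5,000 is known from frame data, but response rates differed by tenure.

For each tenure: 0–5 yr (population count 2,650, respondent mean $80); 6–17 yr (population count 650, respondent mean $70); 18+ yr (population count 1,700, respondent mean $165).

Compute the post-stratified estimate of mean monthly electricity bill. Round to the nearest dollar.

Each cell contributes population-share × respondent value:
  0–5 yr: (2,650/5,000) × 80 = 42.4
  6–17 yr: (650/5,000) × 70 = 9.1
  18+ yr: (1,700/5,000) × 165 = 56.1
Post-stratified estimate = 107.6 → $108.

$108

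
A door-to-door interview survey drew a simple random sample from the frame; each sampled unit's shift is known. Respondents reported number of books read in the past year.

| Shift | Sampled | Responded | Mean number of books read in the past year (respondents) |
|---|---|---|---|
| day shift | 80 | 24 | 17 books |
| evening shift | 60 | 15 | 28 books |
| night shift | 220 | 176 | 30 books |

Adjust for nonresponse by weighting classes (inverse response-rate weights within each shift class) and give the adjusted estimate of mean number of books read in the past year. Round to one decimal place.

Response rates by class: day shift 24/80 = 30%, evening shift 15/60 = 25%, night shift 176/220 = 80%.
Each respondent's weight = sampled/responded in their class; summing within a class gives n_sampled, so:
  day shift: 80 × 17 = 1360
  evening shift: 60 × 28 = 1680
  night shift: 220 × 30 = 6600
Adjusted estimate = 9640 / 360 = 26.7778 → 26.8.

26.8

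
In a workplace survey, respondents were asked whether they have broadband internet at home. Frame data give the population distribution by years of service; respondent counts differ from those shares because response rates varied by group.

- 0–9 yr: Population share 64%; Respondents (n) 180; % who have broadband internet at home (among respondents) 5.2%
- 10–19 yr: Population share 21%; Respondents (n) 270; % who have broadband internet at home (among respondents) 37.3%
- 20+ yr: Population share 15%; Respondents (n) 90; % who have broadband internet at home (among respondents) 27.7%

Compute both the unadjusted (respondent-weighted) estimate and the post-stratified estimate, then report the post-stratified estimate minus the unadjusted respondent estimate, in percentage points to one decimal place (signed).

Naive respondent-only estimate (weights = respondent counts):
  (180/540)×5.2 + (270/540)×37.3 + (90/540)×27.7 = 25%
Reweighting by population years of service shares:
  0.64×5.2 + 0.21×37.3 + 0.15×27.7 = 15.316%
Difference = 15.316 − 25 = -9.684 pp.

-9.7 percentage points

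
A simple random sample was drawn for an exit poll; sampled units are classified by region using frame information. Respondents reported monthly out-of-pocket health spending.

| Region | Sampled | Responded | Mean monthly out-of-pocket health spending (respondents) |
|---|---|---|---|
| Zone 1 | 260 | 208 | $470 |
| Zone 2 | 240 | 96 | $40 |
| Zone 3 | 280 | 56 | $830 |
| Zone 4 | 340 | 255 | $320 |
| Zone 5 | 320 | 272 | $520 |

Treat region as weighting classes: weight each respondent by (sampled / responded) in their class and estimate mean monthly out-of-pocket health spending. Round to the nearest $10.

$440

Response rates by class: Zone 1 208/260 = 80%, Zone 2 96/240 = 40%, Zone 3 56/280 = 20%, Zone 4 255/340 = 75%, Zone 5 272/320 = 85%.
Each respondent's weight = sampled/responded in their class; summing within a class gives n_sampled, so:
  Zone 1: 260 × 470 = 122,200
  Zone 2: 240 × 40 = 9600
  Zone 3: 280 × 830 = 232,400
  Zone 4: 340 × 320 = 108,800
  Zone 5: 320 × 520 = 166,400
Adjusted estimate = 639,400 / 1,440 = 444.028 → $440.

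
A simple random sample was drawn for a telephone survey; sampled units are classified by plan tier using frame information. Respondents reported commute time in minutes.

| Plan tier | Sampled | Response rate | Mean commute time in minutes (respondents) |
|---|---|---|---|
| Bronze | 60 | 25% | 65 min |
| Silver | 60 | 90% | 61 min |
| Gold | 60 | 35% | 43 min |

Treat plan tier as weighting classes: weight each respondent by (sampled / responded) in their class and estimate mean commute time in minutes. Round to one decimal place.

Inverse-response-rate weighting restores each class to its sampled count, so class totals weight by n_sampled:
  Bronze: 60 × 65 = 3900
  Silver: 60 × 61 = 3660
  Gold: 60 × 43 = 2580
Adjusted estimate = 10,140 / 180 = 56.3333 → 56.3.

56.3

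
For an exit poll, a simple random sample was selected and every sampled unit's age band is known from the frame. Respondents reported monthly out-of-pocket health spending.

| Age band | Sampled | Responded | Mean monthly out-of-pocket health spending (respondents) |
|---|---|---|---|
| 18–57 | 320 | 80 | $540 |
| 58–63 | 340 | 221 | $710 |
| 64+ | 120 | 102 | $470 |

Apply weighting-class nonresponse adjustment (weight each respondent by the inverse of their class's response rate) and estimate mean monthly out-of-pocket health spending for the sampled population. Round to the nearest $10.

Class response rates: 18–57 80/320 = 25%, 58–63 221/340 = 65%, 64+ 102/120 = 85%.
With weight = n_sampled/n_responded per class, the weighted class total is n_sampled:
  18–57: 320 × 540 = 172,800
  58–63: 340 × 710 = 241,400
  64+: 120 × 470 = 56,400
Adjusted estimate = 470,600 / 780 = 603.333 → $600.

$600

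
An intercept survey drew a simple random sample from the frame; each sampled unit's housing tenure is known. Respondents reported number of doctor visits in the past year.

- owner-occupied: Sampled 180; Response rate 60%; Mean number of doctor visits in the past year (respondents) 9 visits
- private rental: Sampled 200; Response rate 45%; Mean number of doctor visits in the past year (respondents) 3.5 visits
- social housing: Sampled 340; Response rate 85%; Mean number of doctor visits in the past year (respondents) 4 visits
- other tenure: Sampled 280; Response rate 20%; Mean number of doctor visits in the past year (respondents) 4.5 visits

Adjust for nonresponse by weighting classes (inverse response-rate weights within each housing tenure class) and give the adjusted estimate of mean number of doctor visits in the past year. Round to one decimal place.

Weighting each respondent by the inverse class response rate inflates each class back to its sampled size, so the class weight is n_sampled:
  owner-occupied: 180 × 9 = 1620
  private rental: 200 × 3.5 = 700
  social housing: 340 × 4 = 1360
  other tenure: 280 × 4.5 = 1260
Adjusted estimate = 4940 / 1,000 = 4.94 → 4.9.

4.9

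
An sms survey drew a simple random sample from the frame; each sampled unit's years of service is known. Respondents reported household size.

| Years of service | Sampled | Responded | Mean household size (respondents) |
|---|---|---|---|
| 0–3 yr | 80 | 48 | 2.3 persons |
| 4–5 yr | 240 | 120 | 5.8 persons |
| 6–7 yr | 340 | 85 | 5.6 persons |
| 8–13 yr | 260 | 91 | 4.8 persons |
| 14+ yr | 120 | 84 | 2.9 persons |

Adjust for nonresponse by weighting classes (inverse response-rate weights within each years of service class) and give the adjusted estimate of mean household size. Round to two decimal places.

Class response rates: 0–3 yr 48/80 = 60%, 4–5 yr 120/240 = 50%, 6–7 yr 85/340 = 25%, 8–13 yr 91/260 = 35%, 14+ yr 84/120 = 70%.
Each respondent's weight = sampled/responded in their class; summing within a class gives n_sampled, so:
  0–3 yr: 80 × 2.3 = 184
  4–5 yr: 240 × 5.8 = 1392
  6–7 yr: 340 × 5.6 = 1904
  8–13 yr: 260 × 4.8 = 1248
  14+ yr: 120 × 2.9 = 348
Adjusted estimate = 5076 / 1,040 = 4.88077 → 4.88.

4.88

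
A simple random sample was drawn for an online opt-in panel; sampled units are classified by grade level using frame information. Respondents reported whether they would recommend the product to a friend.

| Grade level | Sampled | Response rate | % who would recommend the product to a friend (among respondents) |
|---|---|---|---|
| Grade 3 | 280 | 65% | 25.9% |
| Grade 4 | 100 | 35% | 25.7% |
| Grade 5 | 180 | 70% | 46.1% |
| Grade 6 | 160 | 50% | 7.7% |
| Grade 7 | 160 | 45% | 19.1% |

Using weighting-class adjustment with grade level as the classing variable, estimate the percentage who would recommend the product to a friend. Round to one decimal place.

Inverse-response-rate weighting restores each class to its sampled count, so class totals weight by n_sampled:
  Grade 3: 280 × 25.9 = 7252
  Grade 4: 100 × 25.7 = 2570
  Grade 5: 180 × 46.1 = 8298
  Grade 6: 160 × 7.7 = 1232
  Grade 7: 160 × 19.1 = 3056
Adjusted estimate = 22,408 / 880 = 25.4636 → 25.5%.

25.5%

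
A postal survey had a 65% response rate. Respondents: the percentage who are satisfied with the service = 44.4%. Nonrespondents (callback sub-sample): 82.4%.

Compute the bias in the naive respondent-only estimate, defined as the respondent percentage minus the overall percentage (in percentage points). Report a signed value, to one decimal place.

Nonresponse fraction = 1 − 0.65 = 0.35.
Bias = (nonresponse fraction) × (respondent percentage − nonrespondent percentage)
     = 0.35 × (44.4 − 82.4) = 0.35 × -38 = -13.3.

-13.3 percentage points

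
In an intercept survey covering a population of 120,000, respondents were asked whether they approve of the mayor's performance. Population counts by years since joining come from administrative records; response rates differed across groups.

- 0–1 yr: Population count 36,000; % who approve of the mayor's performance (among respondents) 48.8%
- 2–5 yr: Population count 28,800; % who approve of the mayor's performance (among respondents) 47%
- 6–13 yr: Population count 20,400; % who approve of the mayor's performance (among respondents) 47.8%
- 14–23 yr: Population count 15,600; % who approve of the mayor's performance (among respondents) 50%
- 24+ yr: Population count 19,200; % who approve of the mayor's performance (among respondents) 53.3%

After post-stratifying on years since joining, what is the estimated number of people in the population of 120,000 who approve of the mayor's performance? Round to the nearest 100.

Apply each group's respondent rate to its population count:
  0–1 yr: 36,000 × 48.8% = 17,568
  2–5 yr: 28,800 × 47% = 13,536
  6–13 yr: 20,400 × 47.8% = 9751.2
  14–23 yr: 15,600 × 50% = 7800
  24+ yr: 19,200 × 53.3% = 10233.6
Estimated total = 58888.8 → 58,900.

58,900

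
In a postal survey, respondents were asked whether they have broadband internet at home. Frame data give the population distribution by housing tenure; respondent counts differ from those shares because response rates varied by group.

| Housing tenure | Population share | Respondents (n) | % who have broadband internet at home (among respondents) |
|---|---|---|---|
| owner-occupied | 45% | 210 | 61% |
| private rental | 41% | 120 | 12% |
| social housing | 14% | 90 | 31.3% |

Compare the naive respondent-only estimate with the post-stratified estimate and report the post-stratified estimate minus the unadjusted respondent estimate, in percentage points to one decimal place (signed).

-3.9 percentage points

Naive respondent-only estimate (weights = respondent counts):
  (210/420)×61 + (120/420)×12 + (90/420)×31.3 = 40.6357%
Reweighting by population housing tenure shares:
  0.45×61 + 0.41×12 + 0.14×31.3 = 36.752%
Difference = 36.752 − 40.6357 = -3.8837 pp.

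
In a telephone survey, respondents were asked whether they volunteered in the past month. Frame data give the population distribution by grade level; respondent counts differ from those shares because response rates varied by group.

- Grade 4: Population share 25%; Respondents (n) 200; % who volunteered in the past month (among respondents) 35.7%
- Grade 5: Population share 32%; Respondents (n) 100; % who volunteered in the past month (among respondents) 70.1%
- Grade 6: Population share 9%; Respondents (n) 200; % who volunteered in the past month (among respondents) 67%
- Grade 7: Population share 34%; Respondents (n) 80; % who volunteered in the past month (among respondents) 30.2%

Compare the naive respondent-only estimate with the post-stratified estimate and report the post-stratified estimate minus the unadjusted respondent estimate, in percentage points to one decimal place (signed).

-4.0 percentage points

Naive respondent-only estimate (weights = respondent counts):
  (200/580)×35.7 + (100/580)×70.1 + (200/580)×67 + (80/580)×30.2 = 51.6655%
Post-stratified estimate weights by population shares:
  0.25×35.7 + 0.32×70.1 + 0.09×67 + 0.34×30.2 = 47.655%
Difference = 47.655 − 51.6655 = -4.0105 pp.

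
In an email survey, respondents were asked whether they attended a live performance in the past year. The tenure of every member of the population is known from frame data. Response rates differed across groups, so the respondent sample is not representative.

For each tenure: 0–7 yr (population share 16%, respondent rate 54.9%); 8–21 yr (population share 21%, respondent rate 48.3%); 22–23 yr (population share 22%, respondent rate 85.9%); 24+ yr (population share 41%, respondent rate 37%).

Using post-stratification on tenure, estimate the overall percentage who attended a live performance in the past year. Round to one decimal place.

53.0%

Post-stratification weights by population share, not respondent share:
  0–7 yr: 0.16 × 54.9 = 8.784
  8–21 yr: 0.21 × 48.3 = 10.143
  22–23 yr: 0.22 × 85.9 = 18.898
  24+ yr: 0.41 × 37 = 15.17
Post-stratified estimate = 52.995 → 53.0%.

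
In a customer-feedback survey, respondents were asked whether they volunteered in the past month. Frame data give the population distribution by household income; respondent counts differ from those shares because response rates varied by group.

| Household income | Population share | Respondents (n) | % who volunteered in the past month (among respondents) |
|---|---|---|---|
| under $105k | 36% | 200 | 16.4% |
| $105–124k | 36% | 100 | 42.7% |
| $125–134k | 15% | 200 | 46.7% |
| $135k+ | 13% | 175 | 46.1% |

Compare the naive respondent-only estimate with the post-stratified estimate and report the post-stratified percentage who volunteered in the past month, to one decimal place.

34.3%

Naive respondent-only estimate (weights = respondent counts):
  (200/675)×16.4 + (100/675)×42.7 + (200/675)×46.7 + (175/675)×46.1 = 36.9741%
Post-stratifying to population shares instead:
  0.36×16.4 + 0.36×42.7 + 0.15×46.7 + 0.13×46.1 = 34.274%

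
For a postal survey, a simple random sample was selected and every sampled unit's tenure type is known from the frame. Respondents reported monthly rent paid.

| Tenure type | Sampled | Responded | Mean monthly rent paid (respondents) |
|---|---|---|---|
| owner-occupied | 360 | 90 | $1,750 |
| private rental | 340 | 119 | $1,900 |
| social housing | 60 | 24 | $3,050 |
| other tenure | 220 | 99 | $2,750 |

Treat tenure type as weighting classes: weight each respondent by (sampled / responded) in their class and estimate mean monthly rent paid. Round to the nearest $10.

Class response rates: owner-occupied 90/360 = 25%, private rental 119/340 = 35%, social housing 24/60 = 40%, other tenure 99/220 = 45%.
Inverse-response-rate weighting restores each class to its sampled count, so class totals weight by n_sampled:
  owner-occupied: 360 × 1750 = 630,000
  private rental: 340 × 1900 = 646,000
  social housing: 60 × 3050 = 183,000
  other tenure: 220 × 2750 = 605,000
Adjusted estimate = 2,064,000 / 980 = 2106.12 → $2,110.

$2,110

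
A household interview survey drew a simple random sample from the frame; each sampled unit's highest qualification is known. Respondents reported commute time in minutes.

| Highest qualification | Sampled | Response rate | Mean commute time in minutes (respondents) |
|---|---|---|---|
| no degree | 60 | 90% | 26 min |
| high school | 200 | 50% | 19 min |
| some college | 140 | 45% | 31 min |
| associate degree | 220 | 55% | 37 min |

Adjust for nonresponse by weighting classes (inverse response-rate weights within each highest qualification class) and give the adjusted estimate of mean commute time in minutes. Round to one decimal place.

28.8

Each respondent's weight = sampled/responded in their class; summing within a class gives n_sampled, so:
  no degree: 60 × 26 = 1560
  high school: 200 × 19 = 3800
  some college: 140 × 31 = 4340
  associate degree: 220 × 37 = 8140
Adjusted estimate = 17,840 / 620 = 28.7742 → 28.8.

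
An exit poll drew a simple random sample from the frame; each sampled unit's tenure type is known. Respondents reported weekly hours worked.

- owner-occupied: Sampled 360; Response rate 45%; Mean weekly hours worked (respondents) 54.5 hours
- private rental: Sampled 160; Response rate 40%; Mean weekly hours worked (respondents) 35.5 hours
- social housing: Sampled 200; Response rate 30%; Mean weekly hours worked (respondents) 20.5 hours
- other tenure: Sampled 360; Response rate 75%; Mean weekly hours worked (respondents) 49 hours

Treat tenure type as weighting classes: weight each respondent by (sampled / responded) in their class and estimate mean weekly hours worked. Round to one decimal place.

Inverse-response-rate weighting restores each class to its sampled count, so class totals weight by n_sampled:
  owner-occupied: 360 × 54.5 = 19,620
  private rental: 160 × 35.5 = 5680
  social housing: 200 × 20.5 = 4100
  other tenure: 360 × 49 = 17,640
Adjusted estimate = 47,040 / 1,080 = 43.5556 → 43.6.

43.6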